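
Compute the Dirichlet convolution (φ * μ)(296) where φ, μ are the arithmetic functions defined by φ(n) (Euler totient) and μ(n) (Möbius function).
(φ * μ)(296) = 70

Divisors of 296: [1, 2, 4, 8, 37, 74, 148, 296]. For each d | 296:
  d = 1: φ(1) · μ(296/1) = 1 · 0 = 0
  d = 2: φ(2) · μ(296/2) = 1 · 0 = 0
  d = 4: φ(4) · μ(296/4) = 2 · 1 = 2
  d = 8: φ(8) · μ(296/8) = 4 · -1 = -4
  d = 37: φ(37) · μ(296/37) = 36 · 0 = 0
  d = 74: φ(74) · μ(296/74) = 36 · 0 = 0
  d = 148: φ(148) · μ(296/148) = 72 · -1 = -72
  d = 296: φ(296) · μ(296/296) = 144 · 1 = 144
Summing: (φ * μ)(296) = 0 + 0 + 2 + -4 + 0 + 0 + -72 + 144 = 70.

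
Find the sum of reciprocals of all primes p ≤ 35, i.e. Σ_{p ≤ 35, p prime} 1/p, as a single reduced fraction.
Σ 1/p = 314016924901/200560490130

π(35) = 11, so the primes ≤ 35 are [2, 3, 5, 7, 11, 13, 17, 19, 23, 29, 31]. Summing 1/p over these primes: 314016924901/200560490130 ≈ 1.5657. Mertens estimate ln ln(35) + 0.2615 ≈ 1.5300.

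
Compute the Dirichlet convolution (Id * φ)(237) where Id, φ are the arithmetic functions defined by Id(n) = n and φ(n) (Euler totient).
(Id * φ)(237) = 785

Divisors of 237: [1, 3, 79, 237]. For each d | 237:
  d = 1: Id(1) · φ(237/1) = 1 · 156 = 156
  d = 3: Id(3) · φ(237/3) = 3 · 78 = 234
  d = 79: Id(79) · φ(237/79) = 79 · 2 = 158
  d = 237: Id(237) · φ(237/237) = 237 · 1 = 237
Summing: (Id * φ)(237) = 156 + 234 + 158 + 237 = 785.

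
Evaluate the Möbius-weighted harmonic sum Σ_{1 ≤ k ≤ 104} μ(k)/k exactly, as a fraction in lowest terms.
Σ μ(k)/k = 41203144520038891926409588275527024249/23984823528925228172706521638692258396210

Values of μ(k) for 1 ≤ k ≤ 104: μ(1) = 1, μ(2) = -1, μ(3) = -1, μ(5) = -1, μ(6) = 1, μ(7) = -1, μ(10) = 1, μ(11) = -1, μ(13) = -1, μ(14) = 1, μ(15) = 1, μ(17) = -1, μ(19) = -1, μ(21) = 1, μ(22) = 1, μ(23) = -1, μ(26) = 1, μ(29) = -1, μ(30) = -1, μ(31) = -1, μ(33) = 1, μ(34) = 1, μ(35) = 1, μ(37) = -1, μ(38) = 1, μ(39) = 1, μ(41) = -1, μ(42) = -1, μ(43) = -1, μ(46) = 1, μ(47) = -1, μ(51) = 1, μ(53) = -1, μ(55) = 1, μ(57) = 1, μ(58) = 1, μ(59) = -1, μ(61) = -1, μ(62) = 1, μ(65) = 1, μ(66) = -1, μ(67) = -1, μ(69) = 1, μ(70) = -1, μ(71) = -1, μ(73) = -1, μ(74) = 1, μ(77) = 1, μ(78) = -1, μ(79) = -1, μ(82) = 1, μ(83) = -1, μ(85) = 1, μ(86) = 1, μ(87) = 1, μ(89) = -1, μ(91) = 1, μ(93) = 1, μ(94) = 1, μ(95) = 1, μ(97) = -1, μ(101) = -1, μ(102) = -1, μ(103) = -1, with μ = 0 on non-squarefree integers. Summing μ(k)/k for k where μ(k) ≠ 0 gives 41203144520038891926409588275527024249/23984823528925228172706521638692258396210 ≈ 0.0017. (PNT ⟺ this sum → 0 as n → ∞.)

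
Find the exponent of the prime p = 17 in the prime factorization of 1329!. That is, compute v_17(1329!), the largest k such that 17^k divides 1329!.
v_17(1329!) = 82

Legendre's formula: v_p(n!) = Σ_{k ≥ 1} ⌊n / p^k⌋. For p = 17, n = 1329, the terms are:
  ⌊1329/17^1⌋ = ⌊1329/17⌋ = 78
  ⌊1329/17^2⌋ = ⌊1329/289⌋ = 4
(the next term ⌊1329/17^3⌋ = 0, terminating the sum). Summing: v_17(1329!) = 78 + 4 = 82.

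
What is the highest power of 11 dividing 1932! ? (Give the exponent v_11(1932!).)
v_11(1932!) = 191

Legendre's formula: v_p(n!) = Σ_{k ≥ 1} ⌊n / p^k⌋. For p = 11, n = 1932, the terms are:
  ⌊1932/11^1⌋ = ⌊1932/11⌋ = 175
  ⌊1932/11^2⌋ = ⌊1932/121⌋ = 15
  ⌊1932/11^3⌋ = ⌊1932/1331⌋ = 1
(the next term ⌊1932/11^4⌋ = 0, terminating the sum). Summing: v_11(1932!) = 175 + 15 + 1 = 191.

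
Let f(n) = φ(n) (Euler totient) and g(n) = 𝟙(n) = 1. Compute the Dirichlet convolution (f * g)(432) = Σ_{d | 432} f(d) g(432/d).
(φ * 𝟙)(432) = 432

Divisors of 432: [1, 2, 3, 4, 6, 8, 9, 12, 16, 18, 24, 27, 36, 48, 54, 72, 108, 144, 216, 432]. For each d | 432:
  d = 1: φ(1) · 𝟙(432/1) = 1 · 1 = 1
  d = 2: φ(2) · 𝟙(432/2) = 1 · 1 = 1
  d = 3: φ(3) · 𝟙(432/3) = 2 · 1 = 2
  d = 4: φ(4) · 𝟙(432/4) = 2 · 1 = 2
  d = 6: φ(6) · 𝟙(432/6) = 2 · 1 = 2
  d = 8: φ(8) · 𝟙(432/8) = 4 · 1 = 4
  d = 9: φ(9) · 𝟙(432/9) = 6 · 1 = 6
  d = 12: φ(12) · 𝟙(432/12) = 4 · 1 = 4
  d = 16: φ(16) · 𝟙(432/16) = 8 · 1 = 8
  d = 18: φ(18) · 𝟙(432/18) = 6 · 1 = 6
  d = 24: φ(24) · 𝟙(432/24) = 8 · 1 = 8
  d = 27: φ(27) · 𝟙(432/27) = 18 · 1 = 18
  d = 36: φ(36) · 𝟙(432/36) = 12 · 1 = 12
  d = 48: φ(48) · 𝟙(432/48) = 16 · 1 = 16
  d = 54: φ(54) · 𝟙(432/54) = 18 · 1 = 18
  d = 72: φ(72) · 𝟙(432/72) = 24 · 1 = 24
  d = 108: φ(108) · 𝟙(432/108) = 36 · 1 = 36
  d = 144: φ(144) · 𝟙(432/144) = 48 · 1 = 48
  d = 216: φ(216) · 𝟙(432/216) = 72 · 1 = 72
  d = 432: φ(432) · 𝟙(432/432) = 144 · 1 = 144
Summing: (φ * 𝟙)(432) = 1 + 1 + 2 + 2 + 2 + 4 + 6 + 4 + 8 + 6 + 8 + 18 + 12 + 16 + 18 + 24 + 36 + 48 + 72 + 144 = 432.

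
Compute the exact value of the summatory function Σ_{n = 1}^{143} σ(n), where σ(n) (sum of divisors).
Σ_{n ≤ 143} σ(n) = 16783

Compute σ(n) for each 1 ≤ n ≤ 143: σ(1) = 1, σ(2) = 3, σ(3) = 4, σ(4) = 7, σ(5) = 6, σ(6) = 12, σ(7) = 8, σ(8) = 15, σ(9) = 13, σ(10) = 18, σ(11) = 12, σ(12) = 28, σ(13) = 14, σ(14) = 24, σ(15) = 24, σ(16) = 31, σ(17) = 18, σ(18) = 39, σ(19) = 20, σ(20) = 42, σ(21) = 32, σ(22) = 36, σ(23) = 24, σ(24) = 60, σ(25) = 31, σ(26) = 42, σ(27) = 40, σ(28) = 56, σ(29) = 30, σ(30) = 72, σ(31) = 32, σ(32) = 63, σ(33) = 48, σ(34) = 54, σ(35) = 48, σ(36) = 91, σ(37) = 38, σ(38) = 60, σ(39) = 56, σ(40) = 90, σ(41) = 42, σ(42) = 96, σ(43) = 44, σ(44) = 84, σ(45) = 78, σ(46) = 72, σ(47) = 48, σ(48) = 124, σ(49) = 57, σ(50) = 93, σ(51) = 72, σ(52) = 98, σ(53) = 54, σ(54) = 120, σ(55) = 72, σ(56) = 120, σ(57) = 80, σ(58) = 90, σ(59) = 60, σ(60) = 168, σ(61) = 62, σ(62) = 96, σ(63) = 104, σ(64) = 127, σ(65) = 84, σ(66) = 144, σ(67) = 68, σ(68) = 126, σ(69) = 96, σ(70) = 144, σ(71) = 72, σ(72) = 195, σ(73) = 74, σ(74) = 114, σ(75) = 124, σ(76) = 140, σ(77) = 96, σ(78) = 168, σ(79) = 80, σ(80) = 186, σ(81) = 121, σ(82) = 126, σ(83) = 84, σ(84) = 224, σ(85) = 108, σ(86) = 132, σ(87) = 120, σ(88) = 180, σ(89) = 90, σ(90) = 234, σ(91) = 112, σ(92) = 168, σ(93) = 128, σ(94) = 144, σ(95) = 120, σ(96) = 252, σ(97) = 98, σ(98) = 171, σ(99) = 156, σ(100) = 217, σ(101) = 102, σ(102) = 216, σ(103) = 104, σ(104) = 210, σ(105) = 192, σ(106) = 162, σ(107) = 108, σ(108) = 280, σ(109) = 110, σ(110) = 216, σ(111) = 152, σ(112) = 248, σ(113) = 114, σ(114) = 240, σ(115) = 144, σ(116) = 210, σ(117) = 182, σ(118) = 180, σ(119) = 144, σ(120) = 360, σ(121) = 133, σ(122) = 186, σ(123) = 168, σ(124) = 224, σ(125) = 156, σ(126) = 312, σ(127) = 128, σ(128) = 255, σ(129) = 176, σ(130) = 252, σ(131) = 132, σ(132) = 336, σ(133) = 160, σ(134) = 204, σ(135) = 240, σ(136) = 270, σ(137) = 138, σ(138) = 288, σ(139) = 140, σ(140) = 336, σ(141) = 192, σ(142) = 216, σ(143) = 168. Summing all 143 values: 16783. (Average order: Σ_{n ≤ x} σ(n) ~ (π²/12) x². For x = 143, (π²/12)·143² ≈ 16818.63.)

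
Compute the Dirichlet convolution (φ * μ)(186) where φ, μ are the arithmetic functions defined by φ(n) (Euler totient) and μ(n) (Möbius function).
(φ * μ)(186) = 0

Divisors of 186: [1, 2, 3, 6, 31, 62, 93, 186]. For each d | 186:
  d = 1: φ(1) · μ(186/1) = 1 · -1 = -1
  d = 2: φ(2) · μ(186/2) = 1 · 1 = 1
  d = 3: φ(3) · μ(186/3) = 2 · 1 = 2
  d = 6: φ(6) · μ(186/6) = 2 · -1 = -2
  d = 31: φ(31) · μ(186/31) = 30 · 1 = 30
  d = 62: φ(62) · μ(186/62) = 30 · -1 = -30
  d = 93: φ(93) · μ(186/93) = 60 · -1 = -60
  d = 186: φ(186) · μ(186/186) = 60 · 1 = 60
Summing: (φ * μ)(186) = -1 + 1 + 2 + -2 + 30 + -30 + -60 + 60 = 0.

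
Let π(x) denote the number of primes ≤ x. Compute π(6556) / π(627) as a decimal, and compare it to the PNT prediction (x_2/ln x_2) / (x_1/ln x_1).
π(6556)/π(627) = 847/114 ≈ 7.4298;  PNT prediction ≈ 7.6635.

π(627) = 114 and π(6556) = 847, so π(6556)/π(627) ≈ 7.4298. The PNT-predicted ratio is (6556/ln(6556)) / (627/ln(627)) ≈ 7.6635. The two agree to within a few percent, as expected.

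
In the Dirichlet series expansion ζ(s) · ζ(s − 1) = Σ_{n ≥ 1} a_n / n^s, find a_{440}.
σ(440) = 1080

In the product (Σ m^0/m^s)(Σ k / k^s) = Σ (Σ_{d | n} d) / n^s, the coefficient of 1/n^s is σ(n) = Σ_{d | n} d. For n = 440, divisors are [1, 2, 4, 5, 8, 10, 11, 20, 22, 40, 44, 55, 88, 110, 220, 440]; summing: σ(440) = 1080.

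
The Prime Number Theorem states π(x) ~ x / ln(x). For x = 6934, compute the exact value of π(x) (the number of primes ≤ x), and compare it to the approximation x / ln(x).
π(6934) = 890;  x/ln(x) ≈ 784.02;  relative error ≈ 11.91%.

Directly count primes up to 6934: π(6934) = 890. The PNT approximation gives 6934/ln(6934) ≈ 6934/8.84419 ≈ 784.02. Relative error (π(x) − x/ln(x)) / π(x) ≈ 11.91%; the approximation is known to undercount slightly (Li(x) is a better estimate).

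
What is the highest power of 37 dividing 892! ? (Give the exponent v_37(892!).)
v_37(892!) = 24

Legendre's formula: v_p(n!) = Σ_{k ≥ 1} ⌊n / p^k⌋. For p = 37, n = 892, the terms are:
  ⌊892/37^1⌋ = ⌊892/37⌋ = 24
(the next term ⌊892/37^2⌋ = 0, terminating the sum). Summing: v_37(892!) = 24 = 24.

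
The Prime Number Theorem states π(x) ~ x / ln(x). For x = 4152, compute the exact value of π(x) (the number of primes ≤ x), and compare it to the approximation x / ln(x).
π(4152) = 570;  x/ln(x) ≈ 498.36;  relative error ≈ 12.57%.

Directly count primes up to 4152: π(4152) = 570. The PNT approximation gives 4152/ln(4152) ≈ 4152/8.33135 ≈ 498.36. Relative error (π(x) − x/ln(x)) / π(x) ≈ 12.57%; the approximation is known to undercount slightly (Li(x) is a better estimate).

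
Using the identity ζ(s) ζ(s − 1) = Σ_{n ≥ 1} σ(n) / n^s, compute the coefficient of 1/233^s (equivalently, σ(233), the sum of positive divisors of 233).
σ(233) = 234

In the product (Σ m^0/m^s)(Σ k / k^s) = Σ (Σ_{d | n} d) / n^s, the coefficient of 1/n^s is σ(n) = Σ_{d | n} d. For n = 233, divisors are [1, 233]; summing: σ(233) = 234.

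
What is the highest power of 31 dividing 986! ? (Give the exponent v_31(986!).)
v_31(986!) = 32

Legendre's formula: v_p(n!) = Σ_{k ≥ 1} ⌊n / p^k⌋. For p = 31, n = 986, the terms are:
  ⌊986/31^1⌋ = ⌊986/31⌋ = 31
  ⌊986/31^2⌋ = ⌊986/961⌋ = 1
(the next term ⌊986/31^3⌋ = 0, terminating the sum). Summing: v_31(986!) = 31 + 1 = 32.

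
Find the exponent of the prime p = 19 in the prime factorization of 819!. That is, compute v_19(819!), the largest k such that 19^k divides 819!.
v_19(819!) = 45

Legendre's formula: v_p(n!) = Σ_{k ≥ 1} ⌊n / p^k⌋. For p = 19, n = 819, the terms are:
  ⌊819/19^1⌋ = ⌊819/19⌋ = 43
  ⌊819/19^2⌋ = ⌊819/361⌋ = 2
(the next term ⌊819/19^3⌋ = 0, terminating the sum). Summing: v_19(819!) = 43 + 2 = 45.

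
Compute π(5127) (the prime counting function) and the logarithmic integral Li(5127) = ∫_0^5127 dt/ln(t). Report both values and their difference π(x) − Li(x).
π(5127) = 685;  Li(5127) ≈ 699.17;  π(x) − Li(x) ≈ -14.17.

Direct count of primes ≤ 5127 gives π(5127) = 685. Numerical evaluation of the logarithmic integral gives Li(5127) ≈ 699.17. The difference π(x) − Li(x) ≈ -14.17 is typically negative for small/moderate x (Li(x) overestimates), though Littlewood's theorem shows this sign changes infinitely often.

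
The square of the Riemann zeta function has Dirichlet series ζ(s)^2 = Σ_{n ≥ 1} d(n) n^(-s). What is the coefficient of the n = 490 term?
d(490) = 12

ζ(s)^2 = (Σ 1/m^s)(Σ 1/k^s). The coefficient of 1/n^s in the product is the number of ordered pairs (m, k) with mk = n, which equals d(n). For n = 490, divisors are [1, 2, 5, 7, 10, 14, 35, 49, 70, 98, 245, 490], so d(490) = 12.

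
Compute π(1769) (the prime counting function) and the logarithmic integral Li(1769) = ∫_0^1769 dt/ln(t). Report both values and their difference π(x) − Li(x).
π(1769) = 274;  Li(1769) ≈ 284.18;  π(x) − Li(x) ≈ -10.18.

Direct count of primes ≤ 1769 gives π(1769) = 274. Numerical evaluation of the logarithmic integral gives Li(1769) ≈ 284.18. The difference π(x) − Li(x) ≈ -10.18 is typically negative for small/moderate x (Li(x) overestimates), though Littlewood's theorem shows this sign changes infinitely often.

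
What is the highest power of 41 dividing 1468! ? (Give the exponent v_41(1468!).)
v_41(1468!) = 35

Legendre's formula: v_p(n!) = Σ_{k ≥ 1} ⌊n / p^k⌋. For p = 41, n = 1468, the terms are:
  ⌊1468/41^1⌋ = ⌊1468/41⌋ = 35
(the next term ⌊1468/41^2⌋ = 0, terminating the sum). Summing: v_41(1468!) = 35 = 35.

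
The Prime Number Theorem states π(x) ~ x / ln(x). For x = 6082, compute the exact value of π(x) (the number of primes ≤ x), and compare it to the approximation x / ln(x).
π(6082) = 793;  x/ln(x) ≈ 698.03;  relative error ≈ 11.98%.

Directly count primes up to 6082: π(6082) = 793. The PNT approximation gives 6082/ln(6082) ≈ 6082/8.71309 ≈ 698.03. Relative error (π(x) − x/ln(x)) / π(x) ≈ 11.98%; the approximation is known to undercount slightly (Li(x) is a better estimate).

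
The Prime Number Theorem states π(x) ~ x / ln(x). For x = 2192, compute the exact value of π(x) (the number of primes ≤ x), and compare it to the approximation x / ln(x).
π(2192) = 327;  x/ln(x) ≈ 284.95;  relative error ≈ 12.86%.

Directly count primes up to 2192: π(2192) = 327. The PNT approximation gives 2192/ln(2192) ≈ 2192/7.69257 ≈ 284.95. Relative error (π(x) − x/ln(x)) / π(x) ≈ 12.86%; the approximation is known to undercount slightly (Li(x) is a better estimate).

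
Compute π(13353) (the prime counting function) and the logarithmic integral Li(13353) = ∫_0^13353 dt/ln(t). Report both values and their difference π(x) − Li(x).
π(13353) = 1585;  Li(13353) ≈ 1604.32;  π(x) − Li(x) ≈ -19.32.

Direct count of primes ≤ 13353 gives π(13353) = 1585. Numerical evaluation of the logarithmic integral gives Li(13353) ≈ 1604.32. The difference π(x) − Li(x) ≈ -19.32 is typically negative for small/moderate x (Li(x) overestimates), though Littlewood's theorem shows this sign changes infinitely often.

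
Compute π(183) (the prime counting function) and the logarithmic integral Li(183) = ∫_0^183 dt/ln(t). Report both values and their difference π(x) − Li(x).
π(183) = 42;  Li(183) ≈ 46.96;  π(x) − Li(x) ≈ -4.96.

Direct count of primes ≤ 183 gives π(183) = 42. Numerical evaluation of the logarithmic integral gives Li(183) ≈ 46.96. The difference π(x) − Li(x) ≈ -4.96 is typically negative for small/moderate x (Li(x) overestimates), though Littlewood's theorem shows this sign changes infinitely often.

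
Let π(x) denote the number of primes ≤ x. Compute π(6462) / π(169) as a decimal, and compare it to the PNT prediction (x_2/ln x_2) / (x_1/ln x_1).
π(6462)/π(169) = 838/39 ≈ 21.4872;  PNT prediction ≈ 22.3566.

π(169) = 39 and π(6462) = 838, so π(6462)/π(169) ≈ 21.4872. The PNT-predicted ratio is (6462/ln(6462)) / (169/ln(169)) ≈ 22.3566. The two agree to within a few percent, as expected.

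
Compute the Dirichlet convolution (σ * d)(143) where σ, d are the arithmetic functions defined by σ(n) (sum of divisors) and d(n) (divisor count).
(σ * d)(143) = 224

Divisors of 143: [1, 11, 13, 143]. For each d | 143:
  d = 1: σ(1) · d(143/1) = 1 · 4 = 4
  d = 11: σ(11) · d(143/11) = 12 · 2 = 24
  d = 13: σ(13) · d(143/13) = 14 · 2 = 28
  d = 143: σ(143) · d(143/143) = 168 · 1 = 168
Summing: (σ * d)(143) = 4 + 24 + 28 + 168 = 224.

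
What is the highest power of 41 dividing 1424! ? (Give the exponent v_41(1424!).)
v_41(1424!) = 34

Legendre's formula: v_p(n!) = Σ_{k ≥ 1} ⌊n / p^k⌋. For p = 41, n = 1424, the terms are:
  ⌊1424/41^1⌋ = ⌊1424/41⌋ = 34
(the next term ⌊1424/41^2⌋ = 0, terminating the sum). Summing: v_41(1424!) = 34 = 34.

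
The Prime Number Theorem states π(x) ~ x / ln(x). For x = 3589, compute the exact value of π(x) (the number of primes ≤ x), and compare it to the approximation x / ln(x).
π(3589) = 502;  x/ln(x) ≈ 438.45;  relative error ≈ 12.66%.

Directly count primes up to 3589: π(3589) = 502. The PNT approximation gives 3589/ln(3589) ≈ 3589/8.18563 ≈ 438.45. Relative error (π(x) − x/ln(x)) / π(x) ≈ 12.66%; the approximation is known to undercount slightly (Li(x) is a better estimate).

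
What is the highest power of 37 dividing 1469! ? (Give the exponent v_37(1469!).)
v_37(1469!) = 40

Legendre's formula: v_p(n!) = Σ_{k ≥ 1} ⌊n / p^k⌋. For p = 37, n = 1469, the terms are:
  ⌊1469/37^1⌋ = ⌊1469/37⌋ = 39
  ⌊1469/37^2⌋ = ⌊1469/1369⌋ = 1
(the next term ⌊1469/37^3⌋ = 0, terminating the sum). Summing: v_37(1469!) = 39 + 1 = 40.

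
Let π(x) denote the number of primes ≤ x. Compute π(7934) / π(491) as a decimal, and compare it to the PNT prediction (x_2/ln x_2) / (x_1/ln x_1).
π(7934)/π(491) = 1002/94 ≈ 10.6596;  PNT prediction ≈ 11.1514.

π(491) = 94 and π(7934) = 1002, so π(7934)/π(491) ≈ 10.6596. The PNT-predicted ratio is (7934/ln(7934)) / (491/ln(491)) ≈ 11.1514. The two agree to within a few percent, as expected.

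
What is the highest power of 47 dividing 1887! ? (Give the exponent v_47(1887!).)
v_47(1887!) = 40

Legendre's formula: v_p(n!) = Σ_{k ≥ 1} ⌊n / p^k⌋. For p = 47, n = 1887, the terms are:
  ⌊1887/47^1⌋ = ⌊1887/47⌋ = 40
(the next term ⌊1887/47^2⌋ = 0, terminating the sum). Summing: v_47(1887!) = 40 = 40.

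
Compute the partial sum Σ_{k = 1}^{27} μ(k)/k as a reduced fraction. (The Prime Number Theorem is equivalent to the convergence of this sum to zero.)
Σ μ(k)/k = 4165258/111546435

Values of μ(k) for 1 ≤ k ≤ 27: μ(1) = 1, μ(2) = -1, μ(3) = -1, μ(5) = -1, μ(6) = 1, μ(7) = -1, μ(10) = 1, μ(11) = -1, μ(13) = -1, μ(14) = 1, μ(15) = 1, μ(17) = -1, μ(19) = -1, μ(21) = 1, μ(22) = 1, μ(23) = -1, μ(26) = 1, with μ = 0 on non-squarefree integers. Summing μ(k)/k for k where μ(k) ≠ 0 gives 4165258/111546435 ≈ 0.0373. (PNT ⟺ this sum → 0 as n → ∞.)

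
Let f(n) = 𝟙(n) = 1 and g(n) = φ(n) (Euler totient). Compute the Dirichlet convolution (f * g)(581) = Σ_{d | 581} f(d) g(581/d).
(𝟙 * φ)(581) = 581

Divisors of 581: [1, 7, 83, 581]. For each d | 581:
  d = 1: 𝟙(1) · φ(581/1) = 1 · 492 = 492
  d = 7: 𝟙(7) · φ(581/7) = 1 · 82 = 82
  d = 83: 𝟙(83) · φ(581/83) = 1 · 6 = 6
  d = 581: 𝟙(581) · φ(581/581) = 1 · 1 = 1
Summing: (𝟙 * φ)(581) = 492 + 82 + 6 + 1 = 581.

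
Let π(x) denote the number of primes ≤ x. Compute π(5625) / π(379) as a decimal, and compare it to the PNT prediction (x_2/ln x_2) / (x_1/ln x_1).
π(5625)/π(379) = 739/75 ≈ 9.8533;  PNT prediction ≈ 10.2054.

π(379) = 75 and π(5625) = 739, so π(5625)/π(379) ≈ 9.8533. The PNT-predicted ratio is (5625/ln(5625)) / (379/ln(379)) ≈ 10.2054. The two agree to within a few percent, as expected.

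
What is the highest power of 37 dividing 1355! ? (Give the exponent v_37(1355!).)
v_37(1355!) = 36

Legendre's formula: v_p(n!) = Σ_{k ≥ 1} ⌊n / p^k⌋. For p = 37, n = 1355, the terms are:
  ⌊1355/37^1⌋ = ⌊1355/37⌋ = 36
(the next term ⌊1355/37^2⌋ = 0, terminating the sum). Summing: v_37(1355!) = 36 = 36.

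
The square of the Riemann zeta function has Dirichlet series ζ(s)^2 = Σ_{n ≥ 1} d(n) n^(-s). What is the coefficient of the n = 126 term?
d(126) = 12

ζ(s)^2 = (Σ 1/m^s)(Σ 1/k^s). The coefficient of 1/n^s in the product is the number of ordered pairs (m, k) with mk = n, which equals d(n). For n = 126, divisors are [1, 2, 3, 6, 7, 9, 14, 18, 21, 42, 63, 126], so d(126) = 12.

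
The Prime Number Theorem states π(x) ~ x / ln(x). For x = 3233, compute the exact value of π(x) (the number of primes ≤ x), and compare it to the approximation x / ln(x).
π(3233) = 457;  x/ln(x) ≈ 400.07;  relative error ≈ 12.46%.

Directly count primes up to 3233: π(3233) = 457. The PNT approximation gives 3233/ln(3233) ≈ 3233/8.08117 ≈ 400.07. Relative error (π(x) − x/ln(x)) / π(x) ≈ 12.46%; the approximation is known to undercount slightly (Li(x) is a better estimate).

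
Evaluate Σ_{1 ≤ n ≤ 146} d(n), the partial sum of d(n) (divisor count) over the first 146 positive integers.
Σ_{n ≤ 146} d(n) = 754

Compute d(n) for each 1 ≤ n ≤ 146: d(1) = 1, d(2) = 2, d(3) = 2, d(4) = 3, d(5) = 2, d(6) = 4, d(7) = 2, d(8) = 4, d(9) = 3, d(10) = 4, d(11) = 2, d(12) = 6, d(13) = 2, d(14) = 4, d(15) = 4, d(16) = 5, d(17) = 2, d(18) = 6, d(19) = 2, d(20) = 6, d(21) = 4, d(22) = 4, d(23) = 2, d(24) = 8, d(25) = 3, d(26) = 4, d(27) = 4, d(28) = 6, d(29) = 2, d(30) = 8, d(31) = 2, d(32) = 6, d(33) = 4, d(34) = 4, d(35) = 4, d(36) = 9, d(37) = 2, d(38) = 4, d(39) = 4, d(40) = 8, d(41) = 2, d(42) = 8, d(43) = 2, d(44) = 6, d(45) = 6, d(46) = 4, d(47) = 2, d(48) = 10, d(49) = 3, d(50) = 6, d(51) = 4, d(52) = 6, d(53) = 2, d(54) = 8, d(55) = 4, d(56) = 8, d(57) = 4, d(58) = 4, d(59) = 2, d(60) = 12, d(61) = 2, d(62) = 4, d(63) = 6, d(64) = 7, d(65) = 4, d(66) = 8, d(67) = 2, d(68) = 6, d(69) = 4, d(70) = 8, d(71) = 2, d(72) = 12, d(73) = 2, d(74) = 4, d(75) = 6, d(76) = 6, d(77) = 4, d(78) = 8, d(79) = 2, d(80) = 10, d(81) = 5, d(82) = 4, d(83) = 2, d(84) = 12, d(85) = 4, d(86) = 4, d(87) = 4, d(88) = 8, d(89) = 2, d(90) = 12, d(91) = 4, d(92) = 6, d(93) = 4, d(94) = 4, d(95) = 4, d(96) = 12, d(97) = 2, d(98) = 6, d(99) = 6, d(100) = 9, d(101) = 2, d(102) = 8, d(103) = 2, d(104) = 8, d(105) = 8, d(106) = 4, d(107) = 2, d(108) = 12, d(109) = 2, d(110) = 8, d(111) = 4, d(112) = 10, d(113) = 2, d(114) = 8, d(115) = 4, d(116) = 6, d(117) = 6, d(118) = 4, d(119) = 4, d(120) = 16, d(121) = 3, d(122) = 4, d(123) = 4, d(124) = 6, d(125) = 4, d(126) = 12, d(127) = 2, d(128) = 8, d(129) = 4, d(130) = 8, d(131) = 2, d(132) = 12, d(133) = 4, d(134) = 4, d(135) = 8, d(136) = 8, d(137) = 2, d(138) = 8, d(139) = 2, d(140) = 12, d(141) = 4, d(142) = 4, d(143) = 4, d(144) = 15, d(145) = 4, d(146) = 4. Summing all 146 values: 754. (Dirichlet's divisor formula: Σ_{n ≤ x} d(n) = x ln(x) + (2γ − 1) x + O(√x). For x = 146, the asymptotic estimate is ≈ 750.15.)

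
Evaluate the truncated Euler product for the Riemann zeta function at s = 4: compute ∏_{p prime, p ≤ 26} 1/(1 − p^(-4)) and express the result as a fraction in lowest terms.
∏ = 179711034607426083154393/166042662475294310400000

The primes p ≤ 26 are [2, 3, 5, 7, 11, 13, 17, 19, 23]. For each prime, (1 − 1/p^4)^(-1) = p^4 / (p^4 − 1). The product is (1 − 1/2^4)^(-1), (1 − 1/3^4)^(-1), (1 − 1/5^4)^(-1), (1 − 1/7^4)^(-1), (1 − 1/11^4)^(-1), (1 − 1/13^4)^(-1), (1 − 1/17^4)^(-1), (1 − 1/19^4)^(-1), (1 − 1/23^4)^(-1) = ∏ p^4 / (p^4 − 1) = 179711034607426083154393/166042662475294310400000.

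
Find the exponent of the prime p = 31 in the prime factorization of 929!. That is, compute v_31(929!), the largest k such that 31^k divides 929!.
v_31(929!) = 29

Legendre's formula: v_p(n!) = Σ_{k ≥ 1} ⌊n / p^k⌋. For p = 31, n = 929, the terms are:
  ⌊929/31^1⌋ = ⌊929/31⌋ = 29
(the next term ⌊929/31^2⌋ = 0, terminating the sum). Summing: v_31(929!) = 29 = 29.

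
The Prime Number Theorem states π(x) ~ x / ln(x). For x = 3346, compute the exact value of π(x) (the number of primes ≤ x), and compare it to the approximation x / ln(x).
π(3346) = 471;  x/ln(x) ≈ 412.30;  relative error ≈ 12.46%.

Directly count primes up to 3346: π(3346) = 471. The PNT approximation gives 3346/ln(3346) ≈ 3346/8.11552 ≈ 412.30. Relative error (π(x) − x/ln(x)) / π(x) ≈ 12.46%; the approximation is known to undercount slightly (Li(x) is a better estimate).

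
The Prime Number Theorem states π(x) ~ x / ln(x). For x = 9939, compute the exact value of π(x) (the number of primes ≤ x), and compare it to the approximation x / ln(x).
π(9939) = 1225;  x/ln(x) ≈ 1079.83;  relative error ≈ 11.85%.

Directly count primes up to 9939: π(9939) = 1225. The PNT approximation gives 9939/ln(9939) ≈ 9939/9.20422 ≈ 1079.83. Relative error (π(x) − x/ln(x)) / π(x) ≈ 11.85%; the approximation is known to undercount slightly (Li(x) is a better estimate).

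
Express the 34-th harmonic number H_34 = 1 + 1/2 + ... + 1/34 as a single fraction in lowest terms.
H_34 = 54062195834749/13127595717600

Direct summation: H_34 = 1 + 1/2 + ... + 1/34. The least common denominator is lcm(1, ..., 34) = 144403552893600; over this denominator the numerator is 144403552893600 + 72201776446800 + 48134517631200 + 36100888223400 + 28880710578720 + 24067258815600 + 20629078984800 + 18050444111700 + 16044839210400 + 14440355289360 + 13127595717600 + 12033629407800 + 11107965607200 + 10314539492400 + 9626903526240 + 9025222055850 + 8494326640800 + 8022419605200 + 7600186994400 + 7220177644680 + 6876359661600 + 6563797858800 + 6278415343200 + 6016814703900 + 5776142115744 + 5553982803600 + 5348279736800 + 5157269746200 + 4979432858400 + 4813451763120 + 4658179125600 + 4512611027925 + 4375865239200 + 4247163320400 = 594684154182239, so H_34 = 594684154182239/144403552893600; reducing by gcd(594684154182239, 144403552893600) = 11 gives 54062195834749/13127595717600 ≈ 4.11821. (The PNT-adjacent estimate ln(34) + γ ≈ 4.10358 matches within O(1/n).)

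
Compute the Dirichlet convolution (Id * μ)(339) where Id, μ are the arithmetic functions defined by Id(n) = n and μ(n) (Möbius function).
(Id * μ)(339) = 224

Divisors of 339: [1, 3, 113, 339]. For each d | 339:
  d = 1: Id(1) · μ(339/1) = 1 · 1 = 1
  d = 3: Id(3) · μ(339/3) = 3 · -1 = -3
  d = 113: Id(113) · μ(339/113) = 113 · -1 = -113
  d = 339: Id(339) · μ(339/339) = 339 · 1 = 339
Summing: (Id * μ)(339) = 1 + -3 + -113 + 339 = 224.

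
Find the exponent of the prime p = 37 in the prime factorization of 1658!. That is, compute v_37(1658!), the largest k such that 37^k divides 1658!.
v_37(1658!) = 45

Legendre's formula: v_p(n!) = Σ_{k ≥ 1} ⌊n / p^k⌋. For p = 37, n = 1658, the terms are:
  ⌊1658/37^1⌋ = ⌊1658/37⌋ = 44
  ⌊1658/37^2⌋ = ⌊1658/1369⌋ = 1
(the next term ⌊1658/37^3⌋ = 0, terminating the sum). Summing: v_37(1658!) = 44 + 1 = 45.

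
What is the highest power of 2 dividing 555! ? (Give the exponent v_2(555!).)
v_2(555!) = 550

Legendre's formula: v_p(n!) = Σ_{k ≥ 1} ⌊n / p^k⌋. For p = 2, n = 555, the terms are:
  ⌊555/2^1⌋ = ⌊555/2⌋ = 277
  ⌊555/2^2⌋ = ⌊555/4⌋ = 138
  ⌊555/2^3⌋ = ⌊555/8⌋ = 69
  ⌊555/2^4⌋ = ⌊555/16⌋ = 34
  ⌊555/2^5⌋ = ⌊555/32⌋ = 17
  ⌊555/2^6⌋ = ⌊555/64⌋ = 8
  ⌊555/2^7⌋ = ⌊555/128⌋ = 4
  ⌊555/2^8⌋ = ⌊555/256⌋ = 2
  ⌊555/2^9⌋ = ⌊555/512⌋ = 1
(the next term ⌊555/2^10⌋ = 0, terminating the sum). Summing: v_2(555!) = 277 + 138 + 69 + 34 + 17 + 8 + 4 + 2 + 1 = 550.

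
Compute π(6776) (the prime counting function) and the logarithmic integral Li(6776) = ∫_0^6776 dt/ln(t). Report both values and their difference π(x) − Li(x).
π(6776) = 871;  Li(6776) ≈ 888.98;  π(x) − Li(x) ≈ -17.98.

Direct count of primes ≤ 6776 gives π(6776) = 871. Numerical evaluation of the logarithmic integral gives Li(6776) ≈ 888.98. The difference π(x) − Li(x) ≈ -17.98 is typically negative for small/moderate x (Li(x) overestimates), though Littlewood's theorem shows this sign changes infinitely often.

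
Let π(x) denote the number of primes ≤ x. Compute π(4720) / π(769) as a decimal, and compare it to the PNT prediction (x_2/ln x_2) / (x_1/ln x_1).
π(4720)/π(769) = 635/136 ≈ 4.6691;  PNT prediction ≈ 4.8213.

π(769) = 136 and π(4720) = 635, so π(4720)/π(769) ≈ 4.6691. The PNT-predicted ratio is (4720/ln(4720)) / (769/ln(769)) ≈ 4.8213. The two agree to within a few percent, as expected.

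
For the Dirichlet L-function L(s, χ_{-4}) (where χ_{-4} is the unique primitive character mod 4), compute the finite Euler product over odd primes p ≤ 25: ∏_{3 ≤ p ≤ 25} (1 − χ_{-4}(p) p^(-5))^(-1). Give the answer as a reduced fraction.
∏ = 19221914719363107239019289471588875/19296053991287416836128860852453376

The odd primes p ≤ 25 are [3, 5, 7, 11, 13, 17, 19, 23]. For each, χ(p) = 1 if p ≡ 1 mod 4, χ(p) = −1 if p ≡ 3 mod 4. Taking (1 − χ(p)/p^5)^(-1) = p^5/(p^5 − χ(p)): (1 − (-1)/3^5)^(-1) · (1 − (1)/5^5)^(-1) · (1 − (-1)/7^5)^(-1) · (1 − (-1)/11^5)^(-1) · (1 − (1)/13^5)^(-1) · (1 − (1)/17^5)^(-1) · (1 − (-1)/19^5)^(-1) · (1 − (-1)/23^5)^(-1) = 19221914719363107239019289471588875/19296053991287416836128860852453376.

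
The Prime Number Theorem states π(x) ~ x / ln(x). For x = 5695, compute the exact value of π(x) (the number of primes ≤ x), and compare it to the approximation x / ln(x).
π(5695) = 750;  x/ln(x) ≈ 658.58;  relative error ≈ 12.19%.

Directly count primes up to 5695: π(5695) = 750. The PNT approximation gives 5695/ln(5695) ≈ 5695/8.64734 ≈ 658.58. Relative error (π(x) − x/ln(x)) / π(x) ≈ 12.19%; the approximation is known to undercount slightly (Li(x) is a better estimate).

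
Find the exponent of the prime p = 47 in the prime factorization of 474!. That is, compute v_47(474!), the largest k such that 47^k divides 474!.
v_47(474!) = 10

Legendre's formula: v_p(n!) = Σ_{k ≥ 1} ⌊n / p^k⌋. For p = 47, n = 474, the terms are:
  ⌊474/47^1⌋ = ⌊474/47⌋ = 10
(the next term ⌊474/47^2⌋ = 0, terminating the sum). Summing: v_47(474!) = 10 = 10.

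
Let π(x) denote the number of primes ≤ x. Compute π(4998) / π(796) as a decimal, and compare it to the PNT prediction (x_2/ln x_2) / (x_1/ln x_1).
π(4998)/π(796) = 668/138 ≈ 4.8406;  PNT prediction ≈ 4.9244.

π(796) = 138 and π(4998) = 668, so π(4998)/π(796) ≈ 4.8406. The PNT-predicted ratio is (4998/ln(4998)) / (796/ln(796)) ≈ 4.9244. The two agree to within a few percent, as expected.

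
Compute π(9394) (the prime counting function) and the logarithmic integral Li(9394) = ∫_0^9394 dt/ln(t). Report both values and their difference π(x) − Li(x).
π(9394) = 1161;  Li(9394) ≈ 1180.12;  π(x) − Li(x) ≈ -19.12.

Direct count of primes ≤ 9394 gives π(9394) = 1161. Numerical evaluation of the logarithmic integral gives Li(9394) ≈ 1180.12. The difference π(x) − Li(x) ≈ -19.12 is typically negative for small/moderate x (Li(x) overestimates), though Littlewood's theorem shows this sign changes infinitely often.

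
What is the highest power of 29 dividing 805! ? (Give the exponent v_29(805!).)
v_29(805!) = 27

Legendre's formula: v_p(n!) = Σ_{k ≥ 1} ⌊n / p^k⌋. For p = 29, n = 805, the terms are:
  ⌊805/29^1⌋ = ⌊805/29⌋ = 27
(the next term ⌊805/29^2⌋ = 0, terminating the sum). Summing: v_29(805!) = 27 = 27.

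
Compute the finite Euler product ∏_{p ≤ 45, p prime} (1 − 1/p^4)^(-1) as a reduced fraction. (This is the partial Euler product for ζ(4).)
∏ = 68304364739414847787103076142881583957543/63109073443906486560772797235200000000000

The primes p ≤ 45 are [2, 3, 5, 7, 11, 13, 17, 19, 23, 29, 31, 37, 41, 43]. For each prime, (1 − 1/p^4)^(-1) = p^4 / (p^4 − 1). The product is (1 − 1/2^4)^(-1), (1 − 1/3^4)^(-1), (1 − 1/5^4)^(-1), (1 − 1/7^4)^(-1), (1 − 1/11^4)^(-1), (1 − 1/13^4)^(-1), (1 − 1/17^4)^(-1), (1 − 1/19^4)^(-1), (1 − 1/23^4)^(-1), (1 − 1/29^4)^(-1), (1 − 1/31^4)^(-1), (1 − 1/37^4)^(-1), (1 − 1/41^4)^(-1), (1 − 1/43^4)^(-1) = ∏ p^4 / (p^4 − 1) = 68304364739414847787103076142881583957543/63109073443906486560772797235200000000000.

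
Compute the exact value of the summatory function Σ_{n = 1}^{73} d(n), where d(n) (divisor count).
Σ_{n ≤ 73} d(n) = 328

Compute d(n) for each 1 ≤ n ≤ 73: d(1) = 1, d(2) = 2, d(3) = 2, d(4) = 3, d(5) = 2, d(6) = 4, d(7) = 2, d(8) = 4, d(9) = 3, d(10) = 4, d(11) = 2, d(12) = 6, d(13) = 2, d(14) = 4, d(15) = 4, d(16) = 5, d(17) = 2, d(18) = 6, d(19) = 2, d(20) = 6, d(21) = 4, d(22) = 4, d(23) = 2, d(24) = 8, d(25) = 3, d(26) = 4, d(27) = 4, d(28) = 6, d(29) = 2, d(30) = 8, d(31) = 2, d(32) = 6, d(33) = 4, d(34) = 4, d(35) = 4, d(36) = 9, d(37) = 2, d(38) = 4, d(39) = 4, d(40) = 8, d(41) = 2, d(42) = 8, d(43) = 2, d(44) = 6, d(45) = 6, d(46) = 4, d(47) = 2, d(48) = 10, d(49) = 3, d(50) = 6, d(51) = 4, d(52) = 6, d(53) = 2, d(54) = 8, d(55) = 4, d(56) = 8, d(57) = 4, d(58) = 4, d(59) = 2, d(60) = 12, d(61) = 2, d(62) = 4, d(63) = 6, d(64) = 7, d(65) = 4, d(66) = 8, d(67) = 2, d(68) = 6, d(69) = 4, d(70) = 8, d(71) = 2, d(72) = 12, d(73) = 2. Summing all 73 values: 328. (Dirichlet's divisor formula: Σ_{n ≤ x} d(n) = x ln(x) + (2γ − 1) x + O(√x). For x = 73, the asymptotic estimate is ≈ 324.48.)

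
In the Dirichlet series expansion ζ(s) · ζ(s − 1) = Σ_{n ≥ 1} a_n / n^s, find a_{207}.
σ(207) = 312

In the product (Σ m^0/m^s)(Σ k / k^s) = Σ (Σ_{d | n} d) / n^s, the coefficient of 1/n^s is σ(n) = Σ_{d | n} d. For n = 207, divisors are [1, 3, 9, 23, 69, 207]; summing: σ(207) = 312.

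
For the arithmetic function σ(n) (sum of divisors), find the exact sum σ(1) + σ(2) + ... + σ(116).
Σ_{n ≤ 116} σ(n) = 11107

Compute σ(n) for each 1 ≤ n ≤ 116: σ(1) = 1, σ(2) = 3, σ(3) = 4, σ(4) = 7, σ(5) = 6, σ(6) = 12, σ(7) = 8, σ(8) = 15, σ(9) = 13, σ(10) = 18, σ(11) = 12, σ(12) = 28, σ(13) = 14, σ(14) = 24, σ(15) = 24, σ(16) = 31, σ(17) = 18, σ(18) = 39, σ(19) = 20, σ(20) = 42, σ(21) = 32, σ(22) = 36, σ(23) = 24, σ(24) = 60, σ(25) = 31, σ(26) = 42, σ(27) = 40, σ(28) = 56, σ(29) = 30, σ(30) = 72, σ(31) = 32, σ(32) = 63, σ(33) = 48, σ(34) = 54, σ(35) = 48, σ(36) = 91, σ(37) = 38, σ(38) = 60, σ(39) = 56, σ(40) = 90, σ(41) = 42, σ(42) = 96, σ(43) = 44, σ(44) = 84, σ(45) = 78, σ(46) = 72, σ(47) = 48, σ(48) = 124, σ(49) = 57, σ(50) = 93, σ(51) = 72, σ(52) = 98, σ(53) = 54, σ(54) = 120, σ(55) = 72, σ(56) = 120, σ(57) = 80, σ(58) = 90, σ(59) = 60, σ(60) = 168, σ(61) = 62, σ(62) = 96, σ(63) = 104, σ(64) = 127, σ(65) = 84, σ(66) = 144, σ(67) = 68, σ(68) = 126, σ(69) = 96, σ(70) = 144, σ(71) = 72, σ(72) = 195, σ(73) = 74, σ(74) = 114, σ(75) = 124, σ(76) = 140, σ(77) = 96, σ(78) = 168, σ(79) = 80, σ(80) = 186, σ(81) = 121, σ(82) = 126, σ(83) = 84, σ(84) = 224, σ(85) = 108, σ(86) = 132, σ(87) = 120, σ(88) = 180, σ(89) = 90, σ(90) = 234, σ(91) = 112, σ(92) = 168, σ(93) = 128, σ(94) = 144, σ(95) = 120, σ(96) = 252, σ(97) = 98, σ(98) = 171, σ(99) = 156, σ(100) = 217, σ(101) = 102, σ(102) = 216, σ(103) = 104, σ(104) = 210, σ(105) = 192, σ(106) = 162, σ(107) = 108, σ(108) = 280, σ(109) = 110, σ(110) = 216, σ(111) = 152, σ(112) = 248, σ(113) = 114, σ(114) = 240, σ(115) = 144, σ(116) = 210. Summing all 116 values: 11107. (Average order: Σ_{n ≤ x} σ(n) ~ (π²/12) x². For x = 116, (π²/12)·116² ≈ 11067.12.)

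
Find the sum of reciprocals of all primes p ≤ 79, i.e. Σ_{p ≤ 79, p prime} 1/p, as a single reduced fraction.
Σ 1/p = 5692733621468679832887230172131/3217644767340672907899084554130

π(79) = 22, so the primes ≤ 79 are [2, 3, 5, 7, 11, 13, 17, 19, 23, 29, 31, 37, 41, 43, 47, 53, 59, 61, 67, 71, 73, 79]. Summing 1/p over these primes: 5692733621468679832887230172131/3217644767340672907899084554130 ≈ 1.7692. Mertens estimate ln ln(79) + 0.2615 ≈ 1.7361.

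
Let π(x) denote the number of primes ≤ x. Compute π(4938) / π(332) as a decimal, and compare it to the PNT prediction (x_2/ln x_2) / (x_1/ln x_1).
π(4938)/π(332) = 660/67 ≈ 9.8507;  PNT prediction ≈ 10.1523.

π(332) = 67 and π(4938) = 660, so π(4938)/π(332) ≈ 9.8507. The PNT-predicted ratio is (4938/ln(4938)) / (332/ln(332)) ≈ 10.1523. The two agree to within a few percent, as expected.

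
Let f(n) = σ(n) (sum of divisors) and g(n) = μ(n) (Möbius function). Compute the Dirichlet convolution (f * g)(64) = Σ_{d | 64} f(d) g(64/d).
(σ * μ)(64) = 64

Divisors of 64: [1, 2, 4, 8, 16, 32, 64]. For each d | 64:
  d = 1: σ(1) · μ(64/1) = 1 · 0 = 0
  d = 2: σ(2) · μ(64/2) = 3 · 0 = 0
  d = 4: σ(4) · μ(64/4) = 7 · 0 = 0
  d = 8: σ(8) · μ(64/8) = 15 · 0 = 0
  d = 16: σ(16) · μ(64/16) = 31 · 0 = 0
  d = 32: σ(32) · μ(64/32) = 63 · -1 = -63
  d = 64: σ(64) · μ(64/64) = 127 · 1 = 127
Summing: (σ * μ)(64) = 0 + 0 + 0 + 0 + 0 + -63 + 127 = 64.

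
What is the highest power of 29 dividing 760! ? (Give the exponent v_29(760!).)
v_29(760!) = 26

Legendre's formula: v_p(n!) = Σ_{k ≥ 1} ⌊n / p^k⌋. For p = 29, n = 760, the terms are:
  ⌊760/29^1⌋ = ⌊760/29⌋ = 26
(the next term ⌊760/29^2⌋ = 0, terminating the sum). Summing: v_29(760!) = 26 = 26.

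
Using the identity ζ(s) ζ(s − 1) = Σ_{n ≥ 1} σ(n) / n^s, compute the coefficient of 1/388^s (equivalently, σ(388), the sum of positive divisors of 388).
σ(388) = 686

In the product (Σ m^0/m^s)(Σ k / k^s) = Σ (Σ_{d | n} d) / n^s, the coefficient of 1/n^s is σ(n) = Σ_{d | n} d. For n = 388, divisors are [1, 2, 4, 97, 194, 388]; summing: σ(388) = 686.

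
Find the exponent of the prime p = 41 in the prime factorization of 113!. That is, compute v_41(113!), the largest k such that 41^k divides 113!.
v_41(113!) = 2

Legendre's formula: v_p(n!) = Σ_{k ≥ 1} ⌊n / p^k⌋. For p = 41, n = 113, the terms are:
  ⌊113/41^1⌋ = ⌊113/41⌋ = 2
(the next term ⌊113/41^2⌋ = 0, terminating the sum). Summing: v_41(113!) = 2 = 2.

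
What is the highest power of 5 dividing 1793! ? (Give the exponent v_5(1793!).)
v_5(1793!) = 445

Legendre's formula: v_p(n!) = Σ_{k ≥ 1} ⌊n / p^k⌋. For p = 5, n = 1793, the terms are:
  ⌊1793/5^1⌋ = ⌊1793/5⌋ = 358
  ⌊1793/5^2⌋ = ⌊1793/25⌋ = 71
  ⌊1793/5^3⌋ = ⌊1793/125⌋ = 14
  ⌊1793/5^4⌋ = ⌊1793/625⌋ = 2
(the next term ⌊1793/5^5⌋ = 0, terminating the sum). Summing: v_5(1793!) = 358 + 71 + 14 + 2 = 445.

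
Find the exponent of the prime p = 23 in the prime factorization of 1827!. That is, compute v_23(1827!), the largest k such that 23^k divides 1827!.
v_23(1827!) = 82

Legendre's formula: v_p(n!) = Σ_{k ≥ 1} ⌊n / p^k⌋. For p = 23, n = 1827, the terms are:
  ⌊1827/23^1⌋ = ⌊1827/23⌋ = 79
  ⌊1827/23^2⌋ = ⌊1827/529⌋ = 3
(the next term ⌊1827/23^3⌋ = 0, terminating the sum). Summing: v_23(1827!) = 79 + 3 = 82.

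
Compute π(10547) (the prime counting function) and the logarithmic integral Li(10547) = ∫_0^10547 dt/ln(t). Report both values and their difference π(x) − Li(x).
π(10547) = 1288;  Li(10547) ≈ 1305.35;  π(x) − Li(x) ≈ -17.35.

Direct count of primes ≤ 10547 gives π(10547) = 1288. Numerical evaluation of the logarithmic integral gives Li(10547) ≈ 1305.35. The difference π(x) − Li(x) ≈ -17.35 is typically negative for small/moderate x (Li(x) overestimates), though Littlewood's theorem shows this sign changes infinitely often.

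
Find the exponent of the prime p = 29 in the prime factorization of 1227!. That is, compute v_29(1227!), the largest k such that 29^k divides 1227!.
v_29(1227!) = 43

Legendre's formula: v_p(n!) = Σ_{k ≥ 1} ⌊n / p^k⌋. For p = 29, n = 1227, the terms are:
  ⌊1227/29^1⌋ = ⌊1227/29⌋ = 42
  ⌊1227/29^2⌋ = ⌊1227/841⌋ = 1
(the next term ⌊1227/29^3⌋ = 0, terminating the sum). Summing: v_29(1227!) = 42 + 1 = 43.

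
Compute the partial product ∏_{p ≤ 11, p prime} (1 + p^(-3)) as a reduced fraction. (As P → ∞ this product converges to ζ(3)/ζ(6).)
∏ = 1374624/1164625

The primes p ≤ 11 are [2, 3, 5, 7, 11]. For each, (1 + 1/p^3) = (p^3 + 1)/p^3. Multiplying these fractions over p ∈ [2, 3, 5, 7, 11] gives 1374624/1164625. (In the limit P → ∞ this tends to ζ(3)/ζ(6).)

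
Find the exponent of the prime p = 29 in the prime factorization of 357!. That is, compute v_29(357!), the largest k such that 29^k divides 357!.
v_29(357!) = 12

Legendre's formula: v_p(n!) = Σ_{k ≥ 1} ⌊n / p^k⌋. For p = 29, n = 357, the terms are:
  ⌊357/29^1⌋ = ⌊357/29⌋ = 12
(the next term ⌊357/29^2⌋ = 0, terminating the sum). Summing: v_29(357!) = 12 = 12.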